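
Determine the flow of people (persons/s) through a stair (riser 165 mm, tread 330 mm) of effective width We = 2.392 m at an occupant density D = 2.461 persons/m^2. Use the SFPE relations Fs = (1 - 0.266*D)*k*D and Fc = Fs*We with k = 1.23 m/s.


1 - 0.266*D = 1 - 0.266*2.461 = 0.34537
Fs = 0.34537 * 1.23 * 2.461 = 1.0455 persons/(s*m)
Fc = 1.0455 * 2.392 = 2.5007 persons/s

2.5007 persons/s


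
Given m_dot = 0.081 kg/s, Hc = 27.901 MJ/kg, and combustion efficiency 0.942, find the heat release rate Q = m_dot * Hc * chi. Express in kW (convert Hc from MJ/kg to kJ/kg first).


Hc = 27.901 MJ/kg = 27.901 * 1000 kJ/kg = 27901 kJ/kg
Q = 0.081 kg/s * 27901 kJ/kg * 0.942 = 2128.9 kW

2128.9 kW


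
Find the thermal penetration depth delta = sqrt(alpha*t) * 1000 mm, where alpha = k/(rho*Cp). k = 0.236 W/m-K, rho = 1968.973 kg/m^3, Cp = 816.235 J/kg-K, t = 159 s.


alpha = 0.236 / (1968.973 * 816.235) = 1.4684e-07 m^2/s
alpha * t = 2.3348e-05
delta = sqrt(2.3348e-05) * 1000 = 4.8320 mm

4.8320 mm


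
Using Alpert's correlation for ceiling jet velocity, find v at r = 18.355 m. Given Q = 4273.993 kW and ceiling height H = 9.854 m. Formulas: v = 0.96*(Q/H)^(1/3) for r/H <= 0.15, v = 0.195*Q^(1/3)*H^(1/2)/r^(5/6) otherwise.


r/H = 18.355 / 9.854 = 1.8627
r/H > 0.15, so v = 0.195*Q^(1/3)*H^(1/2)/r^(5/6)
Q^(1/3) = 16.228
H^(1/2) = 3.1391
r^(5/6) = 11.301
v = 0.195 * 16.228 * 3.1391 / 11.301 = 0.87900 m/s

0.87900 m/s


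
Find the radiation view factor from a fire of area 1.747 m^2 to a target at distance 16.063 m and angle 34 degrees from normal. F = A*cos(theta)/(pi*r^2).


cos(34 deg) = 0.82904
pi*r^2 = 810.59
F = 1.747 * 0.82904 / 810.59 = 0.0017868

0.0017868


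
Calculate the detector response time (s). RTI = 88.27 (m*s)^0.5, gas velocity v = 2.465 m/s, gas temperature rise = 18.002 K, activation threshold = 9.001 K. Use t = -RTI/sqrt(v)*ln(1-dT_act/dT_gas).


dT_act/dT_gas = 0.5
ln(1 - 0.5) = -0.69315
t = -88.27 / sqrt(2.465) * -0.69315 = 38.970 s

38.970 s


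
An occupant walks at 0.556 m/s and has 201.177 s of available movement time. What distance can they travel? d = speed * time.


d = 0.556 * 201.177 = 111.85 m

111.85 m


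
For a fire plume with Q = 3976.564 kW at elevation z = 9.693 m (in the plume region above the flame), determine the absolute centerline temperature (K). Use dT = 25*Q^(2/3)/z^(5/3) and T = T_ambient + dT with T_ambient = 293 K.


Q^(2/3) = 251.00
z^(5/3) = 44.065
dT = 25 * 251.00 / 44.065 = 142.40 K
T = 293 + 142.40 = 435.40 K

435.40 K


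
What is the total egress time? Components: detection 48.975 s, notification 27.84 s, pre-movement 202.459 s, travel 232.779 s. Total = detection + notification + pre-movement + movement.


Total = 48.975 + 27.84 + 202.459 + 232.779 = 512.053 s

512.053 s


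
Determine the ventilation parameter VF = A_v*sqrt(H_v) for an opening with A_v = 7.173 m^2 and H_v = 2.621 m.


sqrt(H_v) = 1.6190
VF = 7.173 * 1.6190 = 11.613 m^(5/2)

11.613 m^(5/2)


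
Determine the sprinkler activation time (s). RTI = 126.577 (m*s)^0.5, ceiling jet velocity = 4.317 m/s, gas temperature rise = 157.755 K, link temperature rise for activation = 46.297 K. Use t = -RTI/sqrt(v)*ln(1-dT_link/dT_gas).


dT_link/dT_gas = 0.29347
ln(1 - 0.29347) = -0.34740
t = -126.577 / sqrt(4.317) * -0.34740 = 21.164 s

21.164 s


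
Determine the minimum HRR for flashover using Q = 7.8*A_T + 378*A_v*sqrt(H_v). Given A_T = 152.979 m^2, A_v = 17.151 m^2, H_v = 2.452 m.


7.8*A_T = 1193.2
sqrt(H_v) = 1.5659
378*A_v*sqrt(H_v) = 10152
Q = 1193.2 + 10152 = 11345 kW

11345 kW


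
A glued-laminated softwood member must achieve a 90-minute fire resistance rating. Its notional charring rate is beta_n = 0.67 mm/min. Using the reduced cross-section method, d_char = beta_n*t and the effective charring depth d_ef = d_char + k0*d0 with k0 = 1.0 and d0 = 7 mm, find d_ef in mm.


d_char = 0.67 * 90 = 60.3 mm
d_ef = 60.3 + 1.0*7 = 67.3 mm

67.3 mm


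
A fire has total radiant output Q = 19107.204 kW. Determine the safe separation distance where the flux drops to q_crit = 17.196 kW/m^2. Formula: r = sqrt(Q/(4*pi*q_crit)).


4*pi*q_crit = 216.09
Q/(4*pi*q_crit) = 88.422
r = sqrt(88.422) = 9.4033 m

9.4033 m


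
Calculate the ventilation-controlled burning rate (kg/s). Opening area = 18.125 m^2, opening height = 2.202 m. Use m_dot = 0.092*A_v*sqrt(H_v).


sqrt(H_v) = 1.4839
m_dot = 0.092 * 18.125 * 1.4839 = 2.4744 kg/s

2.4744 kg/s


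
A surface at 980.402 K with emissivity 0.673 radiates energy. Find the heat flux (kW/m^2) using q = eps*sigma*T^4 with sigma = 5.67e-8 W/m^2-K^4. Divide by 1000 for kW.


T^4 = 9.2388e+11
q = 0.673 * 5.67e-8 * 9.2388e+11 / 1000 = 35.255 kW/m^2

35.255 kW/m^2


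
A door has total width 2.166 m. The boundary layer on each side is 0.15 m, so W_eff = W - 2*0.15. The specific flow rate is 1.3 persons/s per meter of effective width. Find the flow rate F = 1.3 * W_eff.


W_eff = 2.166 - 0.30 = 1.866 m
F = 1.3 * 1.866 = 2.4258 persons/s

2.4258 persons/s


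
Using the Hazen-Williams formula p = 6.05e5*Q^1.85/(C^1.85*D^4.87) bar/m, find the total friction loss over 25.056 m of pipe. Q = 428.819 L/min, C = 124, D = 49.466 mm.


Q^1.85 = 74081
C^1.85 = 7461.6
D^4.87 = 1.7835e+08
p/m = 0.033679 bar/m
p_total = 0.033679 * 25.056 = 0.84386 bar

0.84386 bar


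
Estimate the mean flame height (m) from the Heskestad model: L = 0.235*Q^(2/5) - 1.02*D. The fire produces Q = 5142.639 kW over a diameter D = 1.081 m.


Q^(2/5) = 30.512
0.235 * Q^(2/5) = 7.1704
1.02 * D = 1.1026
L = 6.0678 m

6.0678 m


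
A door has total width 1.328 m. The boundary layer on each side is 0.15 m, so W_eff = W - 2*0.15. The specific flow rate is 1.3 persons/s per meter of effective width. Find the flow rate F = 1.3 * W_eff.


W_eff = 1.328 - 0.30 = 1.028 m
F = 1.3 * 1.028 = 1.3364 persons/s

1.3364 persons/s


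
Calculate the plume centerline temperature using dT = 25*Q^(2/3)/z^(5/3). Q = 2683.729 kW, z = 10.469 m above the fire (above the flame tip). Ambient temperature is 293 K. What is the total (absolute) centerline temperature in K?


Q^(2/3) = 193.12
z^(5/3) = 50.100
dT = 25 * 193.12 / 50.100 = 96.366 K
T = 293 + 96.366 = 389.37 K

389.37 K


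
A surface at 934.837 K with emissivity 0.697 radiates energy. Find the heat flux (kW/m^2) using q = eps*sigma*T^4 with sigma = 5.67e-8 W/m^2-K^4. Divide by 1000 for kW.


T^4 = 7.6374e+11
q = 0.697 * 5.67e-8 * 7.6374e+11 / 1000 = 30.183 kW/m^2

30.183 kW/m^2


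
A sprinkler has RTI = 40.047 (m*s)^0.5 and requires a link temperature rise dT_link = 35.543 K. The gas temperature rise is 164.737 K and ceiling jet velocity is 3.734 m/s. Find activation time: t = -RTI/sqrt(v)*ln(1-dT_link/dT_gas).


dT_link/dT_gas = 0.21576
ln(1 - 0.21576) = -0.24304
t = -40.047 / sqrt(3.734) * -0.24304 = 5.0368 s

5.0368 s


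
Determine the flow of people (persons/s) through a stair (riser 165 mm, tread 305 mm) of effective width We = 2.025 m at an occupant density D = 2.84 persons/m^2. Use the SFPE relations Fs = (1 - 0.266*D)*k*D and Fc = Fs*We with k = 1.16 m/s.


1 - 0.266*D = 1 - 0.266*2.84 = 0.24456
Fs = 0.24456 * 1.16 * 2.84 = 0.80568 persons/(s*m)
Fc = 0.80568 * 2.025 = 1.6315 persons/s

1.6315 persons/s


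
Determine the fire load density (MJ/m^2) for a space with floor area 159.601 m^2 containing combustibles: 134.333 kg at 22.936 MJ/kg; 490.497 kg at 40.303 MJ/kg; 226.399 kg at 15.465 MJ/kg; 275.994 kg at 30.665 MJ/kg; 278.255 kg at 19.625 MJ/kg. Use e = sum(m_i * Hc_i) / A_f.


Total energy = 134.333*22.936 + 490.497*40.303 + 226.399*15.465 + 275.994*30.665 + 278.255*19.625
= 3081.062 + 19768.50 + 3501.261 + 8463.356 + 5460.754
= 40274.93 MJ
e = 40274.93 / 159.601 = 252.35 MJ/m^2

252.35 MJ/m^2


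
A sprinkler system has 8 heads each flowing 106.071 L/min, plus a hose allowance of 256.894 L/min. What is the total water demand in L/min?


Sprinkler demand = 8 * 106.071 = 848.568 L/min
Total = 848.568 + 256.894 = 1105.462 L/min

1105.462 L/min


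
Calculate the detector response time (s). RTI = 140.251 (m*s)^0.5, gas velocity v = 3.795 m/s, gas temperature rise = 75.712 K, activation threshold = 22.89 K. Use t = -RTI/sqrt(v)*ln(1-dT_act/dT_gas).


dT_act/dT_gas = 0.30233
ln(1 - 0.30233) = -0.36001
t = -140.251 / sqrt(3.795) * -0.36001 = 25.919 s

25.919 s


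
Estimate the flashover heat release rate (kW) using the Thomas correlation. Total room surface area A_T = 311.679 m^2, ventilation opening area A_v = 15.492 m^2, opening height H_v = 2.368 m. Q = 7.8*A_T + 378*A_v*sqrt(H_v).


7.8*A_T = 2431.1
sqrt(H_v) = 1.5388
378*A_v*sqrt(H_v) = 9011.4
Q = 2431.1 + 9011.4 = 11442 kW

11442 kW


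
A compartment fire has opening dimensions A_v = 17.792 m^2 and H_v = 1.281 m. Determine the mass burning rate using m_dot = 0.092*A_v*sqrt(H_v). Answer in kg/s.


sqrt(H_v) = 1.1318
m_dot = 0.092 * 17.792 * 1.1318 = 1.8526 kg/s

1.8526 kg/s


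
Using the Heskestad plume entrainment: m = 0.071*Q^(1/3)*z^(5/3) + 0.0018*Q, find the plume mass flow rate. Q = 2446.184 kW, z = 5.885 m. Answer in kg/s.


Q^(1/3) = 13.474
z^(5/3) = 19.183
First term = 0.071 * 13.474 * 19.183 = 18.351
Second term = 0.0018 * 2446.184 = 4.4031
m = 22.754 kg/s

22.754 kg/s


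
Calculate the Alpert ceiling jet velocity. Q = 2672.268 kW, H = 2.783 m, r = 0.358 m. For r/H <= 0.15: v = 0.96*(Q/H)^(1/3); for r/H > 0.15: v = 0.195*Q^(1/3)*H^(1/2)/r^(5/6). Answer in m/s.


r/H = 0.358 / 2.783 = 0.12864
r/H <= 0.15, so v = 0.96*(Q/H)^(1/3)
Q/H = 960.21
(Q/H)^(1/3) = 9.8656
v = 0.96 * 9.8656 = 9.4709 m/s

9.4709 m/s


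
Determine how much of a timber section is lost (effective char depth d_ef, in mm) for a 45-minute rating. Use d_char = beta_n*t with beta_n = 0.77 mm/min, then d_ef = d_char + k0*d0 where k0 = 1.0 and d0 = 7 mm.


d_char = 0.77 * 45 = 34.65 mm
d_ef = 34.65 + 1.0*7 = 41.65 mm

41.65 mm


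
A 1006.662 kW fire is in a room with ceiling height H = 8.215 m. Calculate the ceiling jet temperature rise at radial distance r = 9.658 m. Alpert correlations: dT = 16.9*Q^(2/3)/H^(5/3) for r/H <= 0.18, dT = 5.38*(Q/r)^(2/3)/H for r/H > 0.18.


r/H = 9.658 / 8.215 = 1.1757
r/H > 0.18, so dT = 5.38*(Q/r)^(2/3)/H
Q/r = 104.23
(Q/r)^(2/3) = 22.148
dT = 5.38 * 22.148 / 8.215 = 14.505 K

14.505 K


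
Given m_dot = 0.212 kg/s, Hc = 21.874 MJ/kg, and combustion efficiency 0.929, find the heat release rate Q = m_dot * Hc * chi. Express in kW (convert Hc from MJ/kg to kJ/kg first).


Hc = 21.874 MJ/kg = 21.874 * 1000 kJ/kg = 21874 kJ/kg
Q = 0.212 kg/s * 21874 kJ/kg * 0.929 = 4308.0 kW

4308.0 kW


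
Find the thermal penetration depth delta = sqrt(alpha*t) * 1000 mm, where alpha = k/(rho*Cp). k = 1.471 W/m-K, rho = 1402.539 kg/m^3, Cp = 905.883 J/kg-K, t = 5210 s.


alpha = 1.471 / (1402.539 * 905.883) = 1.1578e-06 m^2/s
alpha * t = 0.0060320
delta = sqrt(0.0060320) * 1000 = 77.666 mm

77.666 mm


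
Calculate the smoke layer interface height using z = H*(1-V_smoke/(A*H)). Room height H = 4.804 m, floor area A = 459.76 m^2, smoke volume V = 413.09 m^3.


V/(A*H) = 0.18703
1 - 0.18703 = 0.81297
z = 4.804 * 0.81297 = 3.9055 m

3.9055 m


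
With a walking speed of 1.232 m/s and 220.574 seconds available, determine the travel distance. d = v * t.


d = 1.232 * 220.574 = 271.75 m

271.75 m


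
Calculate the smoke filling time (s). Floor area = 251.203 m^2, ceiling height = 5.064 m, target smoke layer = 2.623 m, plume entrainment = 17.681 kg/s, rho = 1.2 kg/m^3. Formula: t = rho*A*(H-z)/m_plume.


H - z = 2.441 m
t = 1.2 * 251.203 * 2.441 / 17.681 = 41.617 s

41.617 s


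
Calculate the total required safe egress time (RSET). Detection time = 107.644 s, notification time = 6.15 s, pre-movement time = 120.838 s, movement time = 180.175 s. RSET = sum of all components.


Total = 107.644 + 6.15 + 120.838 + 180.175 = 414.807 s

414.807 s


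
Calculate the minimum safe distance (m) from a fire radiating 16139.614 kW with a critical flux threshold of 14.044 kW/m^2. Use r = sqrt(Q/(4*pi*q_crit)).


4*pi*q_crit = 176.48
Q/(4*pi*q_crit) = 91.452
r = sqrt(91.452) = 9.5630 m

9.5630 m


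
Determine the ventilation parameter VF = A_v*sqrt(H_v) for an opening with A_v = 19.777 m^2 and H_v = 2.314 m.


sqrt(H_v) = 1.5212
VF = 19.777 * 1.5212 = 30.084 m^(5/2)

30.084 m^(5/2)


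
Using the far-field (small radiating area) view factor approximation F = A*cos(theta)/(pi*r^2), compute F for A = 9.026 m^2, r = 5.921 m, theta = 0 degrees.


cos(0 deg) = 1
pi*r^2 = 110.14
F = 9.026 * 1 / 110.14 = 0.081951

0.081951


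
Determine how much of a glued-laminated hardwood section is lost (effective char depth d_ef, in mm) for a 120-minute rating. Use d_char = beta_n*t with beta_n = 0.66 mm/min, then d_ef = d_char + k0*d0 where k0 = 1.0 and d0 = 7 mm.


d_char = 0.66 * 120 = 79.2 mm
d_ef = 79.2 + 1.0*7 = 86.2 mm

86.2 mm


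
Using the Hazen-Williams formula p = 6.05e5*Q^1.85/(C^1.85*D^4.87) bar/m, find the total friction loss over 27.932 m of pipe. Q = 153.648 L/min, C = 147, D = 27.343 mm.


Q^1.85 = 11094
C^1.85 = 10222
D^4.87 = 9941246
p/m = 0.066047 bar/m
p_total = 0.066047 * 27.932 = 1.8448 bar

1.8448 bar


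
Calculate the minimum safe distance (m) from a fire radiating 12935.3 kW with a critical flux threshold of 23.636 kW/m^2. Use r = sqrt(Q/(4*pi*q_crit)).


4*pi*q_crit = 297.02
Q/(4*pi*q_crit) = 43.550
r = sqrt(43.550) = 6.5993 m

6.5993 m


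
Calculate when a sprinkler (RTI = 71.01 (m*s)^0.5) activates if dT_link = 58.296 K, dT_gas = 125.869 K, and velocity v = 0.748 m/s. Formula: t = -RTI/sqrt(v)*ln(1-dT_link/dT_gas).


dT_link/dT_gas = 0.46315
ln(1 - 0.46315) = -0.62203
t = -71.01 / sqrt(0.748) * -0.62203 = 51.072 s

51.072 s


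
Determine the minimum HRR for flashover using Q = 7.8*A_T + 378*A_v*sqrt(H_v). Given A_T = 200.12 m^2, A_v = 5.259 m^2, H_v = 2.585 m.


7.8*A_T = 1560.936
sqrt(H_v) = 1.6078
378*A_v*sqrt(H_v) = 3196.1
Q = 1560.936 + 3196.1 = 4757.1 kW

4757.1 kW


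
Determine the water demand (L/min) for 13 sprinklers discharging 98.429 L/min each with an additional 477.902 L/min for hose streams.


Sprinkler demand = 13 * 98.429 = 1279.577 L/min
Total = 1279.577 + 477.902 = 1757.479 L/min

1757.479 L/min


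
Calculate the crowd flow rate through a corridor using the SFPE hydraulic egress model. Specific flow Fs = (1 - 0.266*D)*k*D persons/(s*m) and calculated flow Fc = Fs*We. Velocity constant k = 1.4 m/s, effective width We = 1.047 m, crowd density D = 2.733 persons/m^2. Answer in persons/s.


1 - 0.266*D = 1 - 0.266*2.733 = 0.27302
Fs = 0.27302 * 1.4 * 2.733 = 1.0446 persons/(s*m)
Fc = 1.0446 * 1.047 = 1.0937 persons/s

1.0937 persons/s


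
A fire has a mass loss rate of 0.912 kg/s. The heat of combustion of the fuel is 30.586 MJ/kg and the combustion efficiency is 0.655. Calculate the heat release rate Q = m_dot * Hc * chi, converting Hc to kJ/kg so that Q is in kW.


Hc = 30.586 MJ/kg = 30.586 * 1000 kJ/kg = 30586 kJ/kg
Q = 0.912 kg/s * 30586 kJ/kg * 0.655 = 18271 kW

18271 kW


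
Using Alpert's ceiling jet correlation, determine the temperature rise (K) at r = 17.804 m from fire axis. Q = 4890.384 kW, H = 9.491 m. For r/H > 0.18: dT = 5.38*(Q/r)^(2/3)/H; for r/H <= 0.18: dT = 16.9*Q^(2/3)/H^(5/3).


r/H = 17.804 / 9.491 = 1.8759
r/H > 0.18, so dT = 5.38*(Q/r)^(2/3)/H
Q/r = 274.68
(Q/r)^(2/3) = 42.256
dT = 5.38 * 42.256 / 9.491 = 23.953 K

23.953 K


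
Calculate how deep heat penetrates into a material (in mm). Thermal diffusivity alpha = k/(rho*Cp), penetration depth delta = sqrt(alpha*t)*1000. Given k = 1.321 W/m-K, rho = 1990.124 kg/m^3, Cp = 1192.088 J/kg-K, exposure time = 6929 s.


alpha = 1.321 / (1990.124 * 1192.088) = 5.5682e-07 m^2/s
alpha * t = 0.0038582
delta = sqrt(0.0038582) * 1000 = 62.114 mm

62.114 mm


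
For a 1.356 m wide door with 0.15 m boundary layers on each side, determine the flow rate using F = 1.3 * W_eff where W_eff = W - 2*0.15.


W_eff = 1.356 - 0.30 = 1.056 m
F = 1.3 * 1.056 = 1.3728 persons/s

1.3728 persons/s


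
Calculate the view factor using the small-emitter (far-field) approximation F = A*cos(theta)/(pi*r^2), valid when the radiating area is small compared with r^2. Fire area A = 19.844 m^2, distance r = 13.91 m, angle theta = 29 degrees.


cos(29 deg) = 0.87462
pi*r^2 = 607.86
F = 19.844 * 0.87462 / 607.86 = 0.028553

0.028553


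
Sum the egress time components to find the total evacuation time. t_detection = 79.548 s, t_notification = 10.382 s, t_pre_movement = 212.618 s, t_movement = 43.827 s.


Total = 79.548 + 10.382 + 212.618 + 43.827 = 346.375 s

346.375 s


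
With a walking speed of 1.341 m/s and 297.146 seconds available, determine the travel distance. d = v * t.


d = 1.341 * 297.146 = 398.47 m

398.47 m


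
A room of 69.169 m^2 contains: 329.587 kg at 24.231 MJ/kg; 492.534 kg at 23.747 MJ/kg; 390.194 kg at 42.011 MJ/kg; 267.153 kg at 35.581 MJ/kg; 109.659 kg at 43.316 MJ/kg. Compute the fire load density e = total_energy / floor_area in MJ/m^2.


Total energy = 329.587*24.231 + 492.534*23.747 + 390.194*42.011 + 267.153*35.581 + 109.659*43.316
= 7986.223 + 11696.20 + 16392.44 + 9505.571 + 4749.989
= 50330.43 MJ
e = 50330.43 / 69.169 = 727.64 MJ/m^2

727.64 MJ/m^2


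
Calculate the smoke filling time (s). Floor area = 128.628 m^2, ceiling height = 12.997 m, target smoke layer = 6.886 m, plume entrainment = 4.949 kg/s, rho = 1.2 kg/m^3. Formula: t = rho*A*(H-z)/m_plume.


H - z = 6.111 m
t = 1.2 * 128.628 * 6.111 / 4.949 = 190.60 s

190.60 s


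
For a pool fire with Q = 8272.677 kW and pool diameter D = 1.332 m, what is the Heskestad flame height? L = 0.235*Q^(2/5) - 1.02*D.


Q^(2/5) = 36.903
0.235 * Q^(2/5) = 8.6721
1.02 * D = 1.3586
L = 7.3135 m

7.3135 m


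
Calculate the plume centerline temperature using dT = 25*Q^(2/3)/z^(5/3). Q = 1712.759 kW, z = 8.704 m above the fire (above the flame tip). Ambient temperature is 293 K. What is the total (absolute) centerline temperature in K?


Q^(2/3) = 143.15
z^(5/3) = 36.830
dT = 25 * 143.15 / 36.830 = 97.172 K
T = 293 + 97.172 = 390.17 K

390.17 K


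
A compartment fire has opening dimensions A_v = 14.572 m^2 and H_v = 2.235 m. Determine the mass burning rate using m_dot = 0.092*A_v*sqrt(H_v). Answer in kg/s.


sqrt(H_v) = 1.4950
m_dot = 0.092 * 14.572 * 1.4950 = 2.0042 kg/s

2.0042 kg/s


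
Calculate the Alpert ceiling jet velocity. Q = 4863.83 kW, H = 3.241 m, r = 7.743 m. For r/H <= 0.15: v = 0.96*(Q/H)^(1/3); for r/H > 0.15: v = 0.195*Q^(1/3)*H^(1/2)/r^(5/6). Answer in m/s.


r/H = 7.743 / 3.241 = 2.3891
r/H > 0.15, so v = 0.195*Q^(1/3)*H^(1/2)/r^(5/6)
Q^(1/3) = 16.943
H^(1/2) = 1.8003
r^(5/6) = 5.5050
v = 0.195 * 16.943 * 1.8003 / 5.5050 = 1.0805 m/s

1.0805 m/s


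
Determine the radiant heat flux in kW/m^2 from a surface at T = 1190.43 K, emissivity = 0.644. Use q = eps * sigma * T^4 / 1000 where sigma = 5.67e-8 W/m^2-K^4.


T^4 = 2.0082e+12
q = 0.644 * 5.67e-8 * 2.0082e+12 / 1000 = 73.330 kW/m^2

73.330 kW/m^2


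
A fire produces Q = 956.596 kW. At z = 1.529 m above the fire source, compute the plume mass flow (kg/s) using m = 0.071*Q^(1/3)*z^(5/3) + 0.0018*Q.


Q^(1/3) = 9.8532
z^(5/3) = 2.0293
First term = 0.071 * 9.8532 * 2.0293 = 1.4196
Second term = 0.0018 * 956.596 = 1.7219
m = 3.1415 kg/s

3.1415 kg/s


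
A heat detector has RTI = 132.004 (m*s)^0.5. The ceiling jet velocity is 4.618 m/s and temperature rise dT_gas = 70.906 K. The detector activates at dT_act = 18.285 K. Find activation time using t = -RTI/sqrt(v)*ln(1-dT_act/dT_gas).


dT_act/dT_gas = 0.25788
ln(1 - 0.25788) = -0.29824
t = -132.004 / sqrt(4.618) * -0.29824 = 18.320 s

18.320 s


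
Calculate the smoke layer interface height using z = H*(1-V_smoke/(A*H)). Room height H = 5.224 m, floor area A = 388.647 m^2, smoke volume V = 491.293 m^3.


V/(A*H) = 0.24198
1 - 0.24198 = 0.75802
z = 5.224 * 0.75802 = 3.9599 m

3.9599 m


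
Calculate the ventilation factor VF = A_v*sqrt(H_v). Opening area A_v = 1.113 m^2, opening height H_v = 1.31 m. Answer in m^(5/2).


sqrt(H_v) = 1.1446
VF = 1.113 * 1.1446 = 1.2739 m^(5/2)

1.2739 m^(5/2)


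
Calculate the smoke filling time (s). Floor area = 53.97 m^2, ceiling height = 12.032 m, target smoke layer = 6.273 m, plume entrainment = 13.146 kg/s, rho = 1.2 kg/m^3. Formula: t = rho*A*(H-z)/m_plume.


H - z = 5.759 m
t = 1.2 * 53.97 * 5.759 / 13.146 = 28.372 s

28.372 s


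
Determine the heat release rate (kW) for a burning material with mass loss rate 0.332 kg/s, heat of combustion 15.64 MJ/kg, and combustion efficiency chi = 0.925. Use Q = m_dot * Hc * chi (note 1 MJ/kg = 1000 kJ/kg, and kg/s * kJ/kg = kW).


Hc = 15.64 MJ/kg = 15.64 * 1000 kJ/kg = 15640 kJ/kg
Q = 0.332 kg/s * 15640 kJ/kg * 0.925 = 4803.044 kW

4803.044 kW


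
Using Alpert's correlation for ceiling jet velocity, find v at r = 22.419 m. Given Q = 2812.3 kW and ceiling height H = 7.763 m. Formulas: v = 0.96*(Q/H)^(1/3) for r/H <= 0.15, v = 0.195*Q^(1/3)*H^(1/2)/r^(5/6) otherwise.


r/H = 22.419 / 7.763 = 2.8879
r/H > 0.15, so v = 0.195*Q^(1/3)*H^(1/2)/r^(5/6)
Q^(1/3) = 14.115
H^(1/2) = 2.7862
r^(5/6) = 13.351
v = 0.195 * 14.115 * 2.7862 / 13.351 = 0.57441 m/s

0.57441 m/s


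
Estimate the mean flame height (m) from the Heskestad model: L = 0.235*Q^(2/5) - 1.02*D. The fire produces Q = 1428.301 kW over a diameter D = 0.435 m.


Q^(2/5) = 18.278
0.235 * Q^(2/5) = 4.2953
1.02 * D = 0.44370
L = 3.8516 m

3.8516 m


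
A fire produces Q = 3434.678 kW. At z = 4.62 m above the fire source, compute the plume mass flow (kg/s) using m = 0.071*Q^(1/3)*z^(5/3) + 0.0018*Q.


Q^(1/3) = 15.088
z^(5/3) = 12.816
First term = 0.071 * 15.088 * 12.816 = 13.729
Second term = 0.0018 * 3434.678 = 6.1824
m = 19.911 kg/s

19.911 kg/s


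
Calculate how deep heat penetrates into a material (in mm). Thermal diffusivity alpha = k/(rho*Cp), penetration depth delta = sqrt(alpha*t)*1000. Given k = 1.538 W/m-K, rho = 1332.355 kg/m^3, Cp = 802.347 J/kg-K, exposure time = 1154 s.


alpha = 1.538 / (1332.355 * 802.347) = 1.4387e-06 m^2/s
alpha * t = 0.0016603
delta = sqrt(0.0016603) * 1000 = 40.746 mm

40.746 mm


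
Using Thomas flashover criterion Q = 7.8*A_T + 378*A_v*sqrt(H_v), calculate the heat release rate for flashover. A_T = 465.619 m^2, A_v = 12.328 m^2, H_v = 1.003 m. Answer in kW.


7.8*A_T = 3631.8
sqrt(H_v) = 1.0015
378*A_v*sqrt(H_v) = 4667.0
Q = 3631.8 + 4667.0 = 8298.8 kW

8298.8 kW


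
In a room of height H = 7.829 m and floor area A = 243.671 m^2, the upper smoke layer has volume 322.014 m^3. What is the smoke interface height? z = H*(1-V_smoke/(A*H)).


V/(A*H) = 0.16880
1 - 0.16880 = 0.83120
z = 7.829 * 0.83120 = 6.5075 m

6.5075 m


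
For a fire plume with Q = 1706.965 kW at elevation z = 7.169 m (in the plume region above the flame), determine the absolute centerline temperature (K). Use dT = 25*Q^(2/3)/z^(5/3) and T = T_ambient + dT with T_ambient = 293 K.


Q^(2/3) = 142.83
z^(5/3) = 26.654
dT = 25 * 142.83 / 26.654 = 133.97 K
T = 293 + 133.97 = 426.97 K

426.97 K


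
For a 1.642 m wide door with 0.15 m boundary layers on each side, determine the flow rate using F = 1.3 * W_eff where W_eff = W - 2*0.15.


W_eff = 1.642 - 0.30 = 1.342 m
F = 1.3 * 1.342 = 1.7446 persons/s

1.7446 persons/s


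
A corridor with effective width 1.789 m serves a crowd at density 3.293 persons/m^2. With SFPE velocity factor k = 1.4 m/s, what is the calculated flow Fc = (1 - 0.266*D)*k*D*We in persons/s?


1 - 0.266*D = 1 - 0.266*3.293 = 0.12406
Fs = 0.12406 * 1.4 * 3.293 = 0.57195 persons/(s*m)
Fc = 0.57195 * 1.789 = 1.0232 persons/s

1.0232 persons/s


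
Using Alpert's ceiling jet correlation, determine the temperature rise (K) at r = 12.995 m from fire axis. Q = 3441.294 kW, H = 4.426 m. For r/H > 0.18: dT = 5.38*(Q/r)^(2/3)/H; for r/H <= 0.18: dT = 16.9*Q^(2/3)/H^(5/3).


r/H = 12.995 / 4.426 = 2.9361
r/H > 0.18, so dT = 5.38*(Q/r)^(2/3)/H
Q/r = 264.82
(Q/r)^(2/3) = 41.238
dT = 5.38 * 41.238 / 4.426 = 50.127 K

50.127 K


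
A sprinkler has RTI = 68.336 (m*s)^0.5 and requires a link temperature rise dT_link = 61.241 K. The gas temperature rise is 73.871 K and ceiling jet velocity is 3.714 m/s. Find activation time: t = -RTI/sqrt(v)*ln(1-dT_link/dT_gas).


dT_link/dT_gas = 0.82903
ln(1 - 0.82903) = -1.7662
t = -68.336 / sqrt(3.714) * -1.7662 = 62.630 s

62.630 s


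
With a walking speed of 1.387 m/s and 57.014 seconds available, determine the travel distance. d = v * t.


d = 1.387 * 57.014 = 79.078 m

79.078 m


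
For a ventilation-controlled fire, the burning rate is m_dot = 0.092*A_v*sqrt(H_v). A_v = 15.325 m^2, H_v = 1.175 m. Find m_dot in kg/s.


sqrt(H_v) = 1.0840
m_dot = 0.092 * 15.325 * 1.0840 = 1.5283 kg/s

1.5283 kg/s


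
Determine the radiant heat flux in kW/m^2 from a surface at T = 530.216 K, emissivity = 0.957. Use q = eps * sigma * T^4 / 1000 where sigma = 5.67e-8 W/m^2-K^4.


T^4 = 7.9034e+10
q = 0.957 * 5.67e-8 * 7.9034e+10 / 1000 = 4.2885 kW/m^2

4.2885 kW/m^2


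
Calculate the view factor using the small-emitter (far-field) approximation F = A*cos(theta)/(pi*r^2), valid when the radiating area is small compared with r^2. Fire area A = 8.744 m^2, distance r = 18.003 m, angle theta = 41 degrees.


cos(41 deg) = 0.75471
pi*r^2 = 1018.2
F = 8.744 * 0.75471 / 1018.2 = 0.0064811

0.0064811


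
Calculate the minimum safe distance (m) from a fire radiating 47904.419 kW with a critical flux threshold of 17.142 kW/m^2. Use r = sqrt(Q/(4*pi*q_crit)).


4*pi*q_crit = 215.41
Q/(4*pi*q_crit) = 222.38
r = sqrt(222.38) = 14.913 m

14.913 m


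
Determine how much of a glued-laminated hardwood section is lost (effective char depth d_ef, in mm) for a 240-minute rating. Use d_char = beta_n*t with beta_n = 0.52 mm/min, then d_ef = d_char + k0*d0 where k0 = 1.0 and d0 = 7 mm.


d_char = 0.52 * 240 = 124.8 mm
d_ef = 124.8 + 1.0*7 = 131.8 mm

131.8 mm


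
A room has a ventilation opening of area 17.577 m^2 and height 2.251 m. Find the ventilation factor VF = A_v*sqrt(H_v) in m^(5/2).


sqrt(H_v) = 1.5003
VF = 17.577 * 1.5003 = 26.371 m^(5/2)

26.371 m^(5/2)


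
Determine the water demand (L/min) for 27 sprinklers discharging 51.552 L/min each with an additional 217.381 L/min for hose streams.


Sprinkler demand = 27 * 51.552 = 1391.904 L/min
Total = 1391.904 + 217.381 = 1609.285 L/min

1609.285 L/min


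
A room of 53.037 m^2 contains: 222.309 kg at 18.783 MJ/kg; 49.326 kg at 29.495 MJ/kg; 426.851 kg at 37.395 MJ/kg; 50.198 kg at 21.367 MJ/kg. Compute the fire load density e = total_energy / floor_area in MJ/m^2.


Total energy = 222.309*18.783 + 49.326*29.495 + 426.851*37.395 + 50.198*21.367
= 4175.630 + 1454.870 + 15962.09 + 1072.581
= 22665.17 MJ
e = 22665.17 / 53.037 = 427.35 MJ/m^2

427.35 MJ/m^2


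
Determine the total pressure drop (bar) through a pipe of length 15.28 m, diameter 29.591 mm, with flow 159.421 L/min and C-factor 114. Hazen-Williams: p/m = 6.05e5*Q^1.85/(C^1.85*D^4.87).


Q^1.85 = 11877
C^1.85 = 6386.7
D^4.87 = 1.4607e+07
p/m = 0.077027 bar/m
p_total = 0.077027 * 15.28 = 1.1770 bar

1.1770 bar


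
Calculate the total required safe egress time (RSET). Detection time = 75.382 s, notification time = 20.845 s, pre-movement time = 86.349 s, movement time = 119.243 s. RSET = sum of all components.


Total = 75.382 + 20.845 + 86.349 + 119.243 = 301.819 s

301.819 s


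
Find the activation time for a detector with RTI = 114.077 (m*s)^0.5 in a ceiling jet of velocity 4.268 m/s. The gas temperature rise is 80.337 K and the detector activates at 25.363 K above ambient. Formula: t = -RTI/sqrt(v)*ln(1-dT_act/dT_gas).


dT_act/dT_gas = 0.31571
ln(1 - 0.31571) = -0.37937
t = -114.077 / sqrt(4.268) * -0.37937 = 20.948 s

20.948 s


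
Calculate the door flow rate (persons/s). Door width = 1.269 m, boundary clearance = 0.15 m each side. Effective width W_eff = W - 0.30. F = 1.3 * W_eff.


W_eff = 1.269 - 0.30 = 0.969 m
F = 1.3 * 0.969 = 1.2597 persons/s

1.2597 persons/s


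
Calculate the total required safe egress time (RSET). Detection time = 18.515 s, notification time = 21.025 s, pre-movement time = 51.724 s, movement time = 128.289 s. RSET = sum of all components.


Total = 18.515 + 21.025 + 51.724 + 128.289 = 219.553 s

219.553 s


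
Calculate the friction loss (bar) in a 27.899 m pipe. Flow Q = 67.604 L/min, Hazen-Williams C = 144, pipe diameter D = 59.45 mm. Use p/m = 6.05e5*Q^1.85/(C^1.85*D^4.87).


Q^1.85 = 2429.1
C^1.85 = 9839.4
D^4.87 = 4.3664e+08
p/m = 0.00034207 bar/m
p_total = 0.00034207 * 27.899 = 0.0095434 bar

0.0095434 bar


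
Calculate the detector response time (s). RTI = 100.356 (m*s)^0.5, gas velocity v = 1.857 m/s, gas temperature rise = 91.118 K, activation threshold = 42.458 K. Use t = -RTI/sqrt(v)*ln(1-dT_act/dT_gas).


dT_act/dT_gas = 0.46597
ln(1 - 0.46597) = -0.62730
t = -100.356 / sqrt(1.857) * -0.62730 = 46.197 s

46.197 s


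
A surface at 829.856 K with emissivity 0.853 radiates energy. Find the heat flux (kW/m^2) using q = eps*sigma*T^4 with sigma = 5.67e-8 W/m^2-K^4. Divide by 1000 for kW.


T^4 = 4.7425e+11
q = 0.853 * 5.67e-8 * 4.7425e+11 / 1000 = 22.937 kW/m^2

22.937 kW/m^2


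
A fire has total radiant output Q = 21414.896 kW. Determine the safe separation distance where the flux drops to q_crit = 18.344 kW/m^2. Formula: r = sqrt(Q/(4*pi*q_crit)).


4*pi*q_crit = 230.52
Q/(4*pi*q_crit) = 92.899
r = sqrt(92.899) = 9.6384 m

9.6384 m


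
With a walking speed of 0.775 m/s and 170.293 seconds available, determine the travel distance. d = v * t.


d = 0.775 * 170.293 = 131.98 m

131.98 m


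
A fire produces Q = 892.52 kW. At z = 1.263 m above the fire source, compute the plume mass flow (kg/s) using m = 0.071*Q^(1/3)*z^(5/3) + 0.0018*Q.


Q^(1/3) = 9.6281
z^(5/3) = 1.4757
First term = 0.071 * 9.6281 * 1.4757 = 1.0088
Second term = 0.0018 * 892.52 = 1.6065
m = 2.6153 kg/s

2.6153 kg/s


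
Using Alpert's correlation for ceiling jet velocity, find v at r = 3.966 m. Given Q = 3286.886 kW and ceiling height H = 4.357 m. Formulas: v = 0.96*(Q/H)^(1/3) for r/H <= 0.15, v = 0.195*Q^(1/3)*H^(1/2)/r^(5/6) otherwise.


r/H = 3.966 / 4.357 = 0.91026
r/H > 0.15, so v = 0.195*Q^(1/3)*H^(1/2)/r^(5/6)
Q^(1/3) = 14.868
H^(1/2) = 2.0873
r^(5/6) = 3.1523
v = 0.195 * 14.868 * 2.0873 / 3.1523 = 1.9198 m/s

1.9198 m/s


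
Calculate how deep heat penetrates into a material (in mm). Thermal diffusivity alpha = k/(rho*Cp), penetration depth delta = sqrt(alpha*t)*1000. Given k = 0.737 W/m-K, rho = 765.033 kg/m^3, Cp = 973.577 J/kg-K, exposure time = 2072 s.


alpha = 0.737 / (765.033 * 973.577) = 9.8950e-07 m^2/s
alpha * t = 0.0020502
delta = sqrt(0.0020502) * 1000 = 45.280 mm

45.280 mm


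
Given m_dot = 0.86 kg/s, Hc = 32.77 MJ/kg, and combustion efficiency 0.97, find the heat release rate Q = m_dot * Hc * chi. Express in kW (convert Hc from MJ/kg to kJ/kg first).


Hc = 32.77 MJ/kg = 32.77 * 1000 kJ/kg = 32770 kJ/kg
Q = 0.86 kg/s * 32770 kJ/kg * 0.97 = 27336.734 kW

27336.734 kW


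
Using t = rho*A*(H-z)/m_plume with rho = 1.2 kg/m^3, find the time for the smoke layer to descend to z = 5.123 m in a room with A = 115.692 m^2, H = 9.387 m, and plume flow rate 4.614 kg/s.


H - z = 4.264 m
t = 1.2 * 115.692 * 4.264 / 4.614 = 128.30 s

128.30 s


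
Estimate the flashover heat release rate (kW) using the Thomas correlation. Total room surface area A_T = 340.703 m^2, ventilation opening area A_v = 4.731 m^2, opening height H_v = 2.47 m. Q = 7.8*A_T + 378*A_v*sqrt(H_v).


7.8*A_T = 2657.5
sqrt(H_v) = 1.5716
378*A_v*sqrt(H_v) = 2810.6
Q = 2657.5 + 2810.6 = 5468.0 kW

5468.0 kW


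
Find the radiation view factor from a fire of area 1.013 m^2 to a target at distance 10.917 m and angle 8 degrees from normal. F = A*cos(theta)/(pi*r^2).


cos(8 deg) = 0.99027
pi*r^2 = 374.42
F = 1.013 * 0.99027 / 374.42 = 0.0026792

0.0026792


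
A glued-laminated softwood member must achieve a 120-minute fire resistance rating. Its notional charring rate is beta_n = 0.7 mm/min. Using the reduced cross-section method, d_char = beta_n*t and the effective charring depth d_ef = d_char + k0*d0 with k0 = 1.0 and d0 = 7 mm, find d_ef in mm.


d_char = 0.7 * 120 = 84 mm
d_ef = 84 + 1.0*7 = 91 mm

91 mm


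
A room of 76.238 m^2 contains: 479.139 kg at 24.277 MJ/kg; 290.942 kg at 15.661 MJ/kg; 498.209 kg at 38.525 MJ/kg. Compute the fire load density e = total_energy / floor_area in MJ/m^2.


Total energy = 479.139*24.277 + 290.942*15.661 + 498.209*38.525
= 11632.06 + 4556.443 + 19193.50
= 35382.00 MJ
e = 35382.00 / 76.238 = 464.10 MJ/m^2

464.10 MJ/m^2


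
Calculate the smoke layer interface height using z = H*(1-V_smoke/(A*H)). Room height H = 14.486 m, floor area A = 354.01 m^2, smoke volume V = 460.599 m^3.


V/(A*H) = 0.089817
1 - 0.089817 = 0.91018
z = 14.486 * 0.91018 = 13.185 m

13.185 m


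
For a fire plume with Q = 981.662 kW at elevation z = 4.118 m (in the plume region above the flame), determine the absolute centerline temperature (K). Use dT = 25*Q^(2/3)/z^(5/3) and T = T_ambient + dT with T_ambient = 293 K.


Q^(2/3) = 98.774
z^(5/3) = 10.580
dT = 25 * 98.774 / 10.580 = 233.40 K
T = 293 + 233.40 = 526.40 K

526.40 K


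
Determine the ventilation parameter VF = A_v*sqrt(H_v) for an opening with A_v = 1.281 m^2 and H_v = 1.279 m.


sqrt(H_v) = 1.1309
VF = 1.281 * 1.1309 = 1.4487 m^(5/2)

1.4487 m^(5/2)


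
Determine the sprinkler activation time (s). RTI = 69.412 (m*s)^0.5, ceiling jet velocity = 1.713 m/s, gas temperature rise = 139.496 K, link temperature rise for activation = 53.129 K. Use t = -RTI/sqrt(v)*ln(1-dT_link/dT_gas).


dT_link/dT_gas = 0.38086
ln(1 - 0.38086) = -0.47943
t = -69.412 / sqrt(1.713) * -0.47943 = 25.426 s

25.426 s


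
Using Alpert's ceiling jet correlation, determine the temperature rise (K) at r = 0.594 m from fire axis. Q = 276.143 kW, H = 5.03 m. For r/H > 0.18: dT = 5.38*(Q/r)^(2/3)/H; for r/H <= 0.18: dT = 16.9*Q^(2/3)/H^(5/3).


r/H = 0.594 / 5.03 = 0.11809
r/H <= 0.18, so dT = 16.9*Q^(2/3)/H^(5/3)
Q^(2/3) = 42.406
H^(5/3) = 14.767
dT = 16.9 * 42.406 / 14.767 = 48.532 K

48.532 K


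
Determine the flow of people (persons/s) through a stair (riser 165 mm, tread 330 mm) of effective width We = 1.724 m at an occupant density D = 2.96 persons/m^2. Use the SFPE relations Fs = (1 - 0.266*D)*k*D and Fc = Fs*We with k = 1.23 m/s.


1 - 0.266*D = 1 - 0.266*2.96 = 0.21264
Fs = 0.21264 * 1.23 * 2.96 = 0.77418 persons/(s*m)
Fc = 0.77418 * 1.724 = 1.3347 persons/s

1.3347 persons/s


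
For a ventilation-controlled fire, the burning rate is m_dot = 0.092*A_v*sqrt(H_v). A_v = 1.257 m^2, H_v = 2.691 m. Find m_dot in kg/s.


sqrt(H_v) = 1.6404
m_dot = 0.092 * 1.257 * 1.6404 = 0.18971 kg/s

0.18971 kg/s


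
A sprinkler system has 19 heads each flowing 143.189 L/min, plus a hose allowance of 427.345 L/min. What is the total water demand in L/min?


Sprinkler demand = 19 * 143.189 = 2720.591 L/min
Total = 2720.591 + 427.345 = 3147.936 L/min

3147.936 L/min


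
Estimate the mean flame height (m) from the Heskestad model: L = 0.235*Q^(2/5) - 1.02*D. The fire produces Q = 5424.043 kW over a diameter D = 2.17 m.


Q^(2/5) = 31.169
0.235 * Q^(2/5) = 7.3248
1.02 * D = 2.2134
L = 5.1114 m

5.1114 m


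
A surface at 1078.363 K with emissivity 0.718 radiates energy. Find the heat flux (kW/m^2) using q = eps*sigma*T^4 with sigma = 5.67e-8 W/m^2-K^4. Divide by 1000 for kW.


T^4 = 1.3523e+12
q = 0.718 * 5.67e-8 * 1.3523e+12 / 1000 = 55.051 kW/m^2

55.051 kW/m^2


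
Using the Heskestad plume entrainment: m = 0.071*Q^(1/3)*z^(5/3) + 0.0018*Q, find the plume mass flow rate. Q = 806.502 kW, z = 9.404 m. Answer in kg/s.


Q^(1/3) = 9.3083
z^(5/3) = 41.897
First term = 0.071 * 9.3083 * 41.897 = 27.689
Second term = 0.0018 * 806.502 = 1.4517
m = 29.141 kg/s

29.141 kg/s


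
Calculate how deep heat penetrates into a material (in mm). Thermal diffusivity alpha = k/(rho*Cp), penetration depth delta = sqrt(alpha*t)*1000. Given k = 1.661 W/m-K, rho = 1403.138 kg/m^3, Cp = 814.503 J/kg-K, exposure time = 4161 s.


alpha = 1.661 / (1403.138 * 814.503) = 1.4534e-06 m^2/s
alpha * t = 0.0060475
delta = sqrt(0.0060475) * 1000 = 77.766 mm

77.766 mm


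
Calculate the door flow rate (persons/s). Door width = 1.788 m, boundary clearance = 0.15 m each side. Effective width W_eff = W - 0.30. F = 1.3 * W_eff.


W_eff = 1.788 - 0.30 = 1.488 m
F = 1.3 * 1.488 = 1.9344 persons/s

1.9344 persons/s


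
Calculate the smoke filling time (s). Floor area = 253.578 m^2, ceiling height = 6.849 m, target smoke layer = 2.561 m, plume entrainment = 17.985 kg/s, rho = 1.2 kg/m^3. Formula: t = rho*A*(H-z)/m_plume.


H - z = 4.288 m
t = 1.2 * 253.578 * 4.288 / 17.985 = 72.550 s

72.550 s


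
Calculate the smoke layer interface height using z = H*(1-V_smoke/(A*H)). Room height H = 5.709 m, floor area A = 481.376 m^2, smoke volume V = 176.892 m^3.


V/(A*H) = 0.064367
1 - 0.064367 = 0.93563
z = 5.709 * 0.93563 = 5.3415 m

5.3415 m


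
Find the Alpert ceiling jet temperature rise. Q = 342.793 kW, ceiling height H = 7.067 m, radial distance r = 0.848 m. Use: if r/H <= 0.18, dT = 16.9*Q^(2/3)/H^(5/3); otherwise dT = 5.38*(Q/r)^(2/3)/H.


r/H = 0.848 / 7.067 = 0.11999
r/H <= 0.18, so dT = 16.9*Q^(2/3)/H^(5/3)
Q^(2/3) = 48.980
H^(5/3) = 26.025
dT = 16.9 * 48.980 / 26.025 = 31.807 K

31.807 K


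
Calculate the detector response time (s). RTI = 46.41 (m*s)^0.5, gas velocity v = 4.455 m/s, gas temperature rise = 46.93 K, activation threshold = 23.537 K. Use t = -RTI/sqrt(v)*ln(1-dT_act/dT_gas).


dT_act/dT_gas = 0.50153
ln(1 - 0.50153) = -0.69622
t = -46.41 / sqrt(4.455) * -0.69622 = 15.309 s

15.309 s


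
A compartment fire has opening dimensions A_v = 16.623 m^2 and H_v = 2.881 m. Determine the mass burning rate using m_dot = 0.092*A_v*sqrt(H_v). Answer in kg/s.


sqrt(H_v) = 1.6974
m_dot = 0.092 * 16.623 * 1.6974 = 2.5958 kg/s

2.5958 kg/s


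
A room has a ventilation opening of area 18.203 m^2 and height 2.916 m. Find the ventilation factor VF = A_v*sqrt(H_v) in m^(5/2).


sqrt(H_v) = 1.7076
VF = 18.203 * 1.7076 = 31.084 m^(5/2)

31.084 m^(5/2)


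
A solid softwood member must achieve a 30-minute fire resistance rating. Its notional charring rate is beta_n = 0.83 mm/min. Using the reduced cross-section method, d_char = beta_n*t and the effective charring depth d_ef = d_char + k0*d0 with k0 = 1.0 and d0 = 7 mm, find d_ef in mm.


d_char = 0.83 * 30 = 24.9 mm
d_ef = 24.9 + 1.0*7 = 31.9 mm

31.9 mm


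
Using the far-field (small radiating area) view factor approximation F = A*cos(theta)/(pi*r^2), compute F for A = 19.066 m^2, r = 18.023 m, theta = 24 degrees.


cos(24 deg) = 0.91355
pi*r^2 = 1020.5
F = 19.066 * 0.91355 / 1020.5 = 0.017068

0.017068


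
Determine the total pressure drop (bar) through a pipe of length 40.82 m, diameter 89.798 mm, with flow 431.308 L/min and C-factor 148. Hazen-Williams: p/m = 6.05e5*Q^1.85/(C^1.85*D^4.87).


Q^1.85 = 74878
C^1.85 = 10351
D^4.87 = 3.2539e+09
p/m = 0.0013450 bar/m
p_total = 0.0013450 * 40.82 = 0.054903 bar

0.054903 bar


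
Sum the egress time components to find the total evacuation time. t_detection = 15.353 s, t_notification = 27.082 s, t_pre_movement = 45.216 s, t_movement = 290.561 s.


Total = 15.353 + 27.082 + 45.216 + 290.561 = 378.212 s

378.212 s


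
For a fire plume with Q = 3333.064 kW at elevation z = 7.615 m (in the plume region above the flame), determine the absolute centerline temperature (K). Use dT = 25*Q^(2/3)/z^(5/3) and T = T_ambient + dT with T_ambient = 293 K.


Q^(2/3) = 223.13
z^(5/3) = 29.475
dT = 25 * 223.13 / 29.475 = 189.26 K
T = 293 + 189.26 = 482.26 K

482.26 K


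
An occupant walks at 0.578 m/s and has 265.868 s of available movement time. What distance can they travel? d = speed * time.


d = 0.578 * 265.868 = 153.67 m

153.67 m
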